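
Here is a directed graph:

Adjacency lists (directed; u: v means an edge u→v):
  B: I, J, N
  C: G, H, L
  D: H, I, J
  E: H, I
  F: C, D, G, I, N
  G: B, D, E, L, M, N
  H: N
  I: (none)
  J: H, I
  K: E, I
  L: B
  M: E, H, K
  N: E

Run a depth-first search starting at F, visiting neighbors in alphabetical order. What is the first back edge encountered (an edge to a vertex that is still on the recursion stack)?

E->H

DFS from F (visiting neighbors in alphabetical order); mark gray on enter, black on exit:
F gray
  C gray
    G gray
      B gray
        I gray
        I black
        J gray
          H gray
            N gray
              E gray
                E→H: H is gray → back edge
First back edge: E → H.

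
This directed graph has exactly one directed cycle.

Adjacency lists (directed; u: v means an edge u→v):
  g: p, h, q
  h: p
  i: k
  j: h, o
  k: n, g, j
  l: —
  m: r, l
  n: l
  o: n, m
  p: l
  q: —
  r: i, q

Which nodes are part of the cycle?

i, j, k, m, o, r

DFS with gray/black marking from k:
k gray
  n gray
    l gray
    l black
  n black
  g gray
    p gray
      p→l: l black — skip
    p black
    h gray
      h→p: p black — skip
    h black
    q gray
    q black
  g black
  j gray
    j→h: h black — skip
    o gray
      o→n: n black — skip
      m gray
        r gray
          i gray
            i→k: k is gray → back edge
Back edge closes the cycle k → j → o → m → r → i → k; its vertices are {i, j, k, m, o, r}.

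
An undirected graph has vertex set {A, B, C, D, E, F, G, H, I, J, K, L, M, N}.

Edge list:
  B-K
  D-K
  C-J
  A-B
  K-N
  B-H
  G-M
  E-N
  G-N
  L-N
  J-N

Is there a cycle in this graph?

DFS, tracking each vertex's parent; an edge to a visited non-parent vertex closes a cycle.
Start from I:
visit I (parent –)
visit A (parent –)
  visit B (parent A)
    visit K (parent B)
      visit N (parent K)
        N–K: parent, skip
        visit G (parent N)
          G–N: parent, skip
          visit M (parent G)
            M–G: parent, skip
        visit E (parent N)
          E–N: parent, skip
        visit L (parent N)
          L–N: parent, skip
        visit J (parent N)
          J–N: parent, skip
          visit C (parent J)
            C–J: parent, skip
      K–B: parent, skip
      visit D (parent K)
        D–K: parent, skip
    B–A: parent, skip
    visit H (parent B)
      H–B: parent, skip
visit F (parent –)
No non-parent visited neighbor found — the graph is a forest.

No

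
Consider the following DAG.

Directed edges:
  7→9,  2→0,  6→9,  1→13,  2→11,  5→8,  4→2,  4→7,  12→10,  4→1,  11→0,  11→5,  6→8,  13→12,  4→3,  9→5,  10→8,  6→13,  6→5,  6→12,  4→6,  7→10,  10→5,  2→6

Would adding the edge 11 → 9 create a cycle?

No

Adding 11→9 creates a cycle iff 9 can already reach 11.
Explore from 9: no path reaches 11. The graph stays acyclic.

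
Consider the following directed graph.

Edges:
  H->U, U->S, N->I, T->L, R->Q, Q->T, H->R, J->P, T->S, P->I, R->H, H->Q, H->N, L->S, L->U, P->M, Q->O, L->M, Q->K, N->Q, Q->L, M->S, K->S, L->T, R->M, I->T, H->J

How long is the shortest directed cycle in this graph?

For each vertex v, BFS finds the shortest path from v back to v.
The shortest such closed walk is H → R → H, length 2.

2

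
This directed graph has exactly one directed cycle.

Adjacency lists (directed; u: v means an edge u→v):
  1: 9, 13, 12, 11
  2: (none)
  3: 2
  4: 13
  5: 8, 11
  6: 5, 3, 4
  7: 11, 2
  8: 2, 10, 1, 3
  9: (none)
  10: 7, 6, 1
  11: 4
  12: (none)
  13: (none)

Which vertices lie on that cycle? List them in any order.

5, 6, 8, 10

DFS with gray/black marking from 8:
8 gray
  2 gray
  2 black
  10 gray
    7 gray
      11 gray
        4 gray
          13 gray
          13 black
        4 black
      11 black
      7→2: 2 black — skip
    7 black
    6 gray
      5 gray
        5→8: 8 is gray → back edge
Back edge closes the cycle 8 → 10 → 6 → 5 → 8; its vertices are {5, 6, 8, 10}.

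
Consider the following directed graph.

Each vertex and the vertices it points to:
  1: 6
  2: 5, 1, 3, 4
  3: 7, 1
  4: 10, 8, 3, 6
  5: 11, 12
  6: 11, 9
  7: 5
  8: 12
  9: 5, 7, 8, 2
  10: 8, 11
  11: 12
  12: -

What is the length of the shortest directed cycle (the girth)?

4

For each vertex v, BFS finds the shortest path from v back to v.
The shortest such closed walk is 2 → 4 → 6 → 9 → 2, length 4.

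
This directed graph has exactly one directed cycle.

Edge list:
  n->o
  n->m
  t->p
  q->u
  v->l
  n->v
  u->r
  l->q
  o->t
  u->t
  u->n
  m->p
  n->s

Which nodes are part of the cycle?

l, n, q, u, v

DFS with gray/black marking from q:
q gray
  u gray
    t gray
      p gray
      p black
    t black
    n gray
      s gray
      s black
      m gray
        m→p: p black — skip
      m black
      v gray
        l gray
          l→q: q is gray → back edge
Back edge closes the cycle q → u → n → v → l → q; its vertices are {l, n, q, u, v}.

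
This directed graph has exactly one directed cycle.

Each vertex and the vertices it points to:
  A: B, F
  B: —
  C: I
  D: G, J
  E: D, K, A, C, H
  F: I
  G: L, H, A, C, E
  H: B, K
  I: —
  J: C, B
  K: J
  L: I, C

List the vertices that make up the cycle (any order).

DFS with gray/black marking from E:
E gray
  D gray
    G gray
      L gray
        I gray
        I black
        C gray
          C→I: I black — skip
        C black
      L black
      H gray
        B gray
        B black
        K gray
          J gray
            J→C: C black — skip
            J→B: B black — skip
          J black
        K black
      H black
      A gray
        A→B: B black — skip
        F gray
          F→I: I black — skip
        F black
      A black
      G→C: C black — skip
      G→E: E is gray → back edge
Back edge closes the cycle E → D → G → E; its vertices are {D, E, G}.

D, E, G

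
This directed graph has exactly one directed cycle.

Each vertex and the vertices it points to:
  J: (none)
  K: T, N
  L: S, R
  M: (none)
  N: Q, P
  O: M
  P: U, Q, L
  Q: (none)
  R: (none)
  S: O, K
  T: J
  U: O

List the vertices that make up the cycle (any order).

DFS with gray/black marking from K:
K gray
  T gray
    J gray
    J black
  T black
  N gray
    Q gray
    Q black
    P gray
      U gray
        O gray
          M gray
          M black
        O black
      U black
      P→Q: Q black — skip
      L gray
        S gray
          S→O: O black — skip
          S→K: K is gray → back edge
Back edge closes the cycle K → N → P → L → S → K; its vertices are {K, L, N, P, S}.

K, L, N, P, S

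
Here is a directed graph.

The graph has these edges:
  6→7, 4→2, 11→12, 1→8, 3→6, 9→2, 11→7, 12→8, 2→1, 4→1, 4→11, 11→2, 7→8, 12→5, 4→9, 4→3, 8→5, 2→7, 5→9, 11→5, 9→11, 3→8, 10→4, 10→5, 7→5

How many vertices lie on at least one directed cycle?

8

A vertex is on a directed cycle iff it belongs to a strongly connected component of size ≥ 2 (or has a self-loop).
The vertices on cycles are {1, 2, 5, 7, 8, 9, 11, 12} — 8 in total.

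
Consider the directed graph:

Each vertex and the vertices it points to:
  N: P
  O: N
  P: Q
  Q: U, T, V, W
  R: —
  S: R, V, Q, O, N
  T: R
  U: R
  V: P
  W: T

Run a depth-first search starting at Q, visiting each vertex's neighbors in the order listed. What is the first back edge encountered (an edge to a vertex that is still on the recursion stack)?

DFS from Q (visiting each vertex's neighbors in the order listed); mark gray on enter, black on exit:
Q gray
  U gray
    R gray
    R black
  U black
  T gray
    T→R: R black — skip
  T black
  V gray
    P gray
      P→Q: Q is gray → back edge
First back edge: P → Q.

P->Q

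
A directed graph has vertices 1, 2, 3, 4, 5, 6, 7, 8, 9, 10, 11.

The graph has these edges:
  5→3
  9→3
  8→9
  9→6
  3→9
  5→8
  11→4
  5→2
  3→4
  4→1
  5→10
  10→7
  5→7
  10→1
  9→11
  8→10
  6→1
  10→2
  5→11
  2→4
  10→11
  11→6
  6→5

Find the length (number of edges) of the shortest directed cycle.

2

For each vertex v, BFS finds the shortest path from v back to v.
The shortest such closed walk is 9 → 3 → 9, length 2.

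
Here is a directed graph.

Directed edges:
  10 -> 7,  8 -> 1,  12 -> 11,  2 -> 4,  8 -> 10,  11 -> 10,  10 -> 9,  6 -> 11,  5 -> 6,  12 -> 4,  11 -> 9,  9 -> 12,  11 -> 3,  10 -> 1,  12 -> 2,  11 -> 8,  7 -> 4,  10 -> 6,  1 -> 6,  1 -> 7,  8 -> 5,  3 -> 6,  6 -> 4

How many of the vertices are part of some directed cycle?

A vertex is on a directed cycle iff it belongs to a strongly connected component of size ≥ 2 (or has a self-loop).
The vertices on cycles are {1, 3, 5, 6, 8, 9, 10, 11, 12} — 9 in total.

9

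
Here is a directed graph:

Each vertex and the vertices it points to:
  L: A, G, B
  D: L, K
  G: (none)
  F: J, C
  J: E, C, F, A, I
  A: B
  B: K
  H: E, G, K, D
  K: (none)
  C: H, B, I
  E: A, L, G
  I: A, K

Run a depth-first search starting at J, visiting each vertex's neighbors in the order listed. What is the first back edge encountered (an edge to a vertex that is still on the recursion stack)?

F->J

DFS from J (visiting each vertex's neighbors in the order listed); mark gray on enter, black on exit:
J gray
  E gray
    A gray
      B gray
        K gray
        K black
      B black
    A black
    L gray
      L→A: A black — skip
      G gray
      G black
      L→B: B black — skip
    L black
    E→G: G black — skip
  E black
  C gray
    H gray
      H→E: E black — skip
      H→G: G black — skip
      H→K: K black — skip
      D gray
        D→L: L black — skip
        D→K: K black — skip
      D black
    H black
    C→B: B black — skip
    I gray
      I→A: A black — skip
      I→K: K black — skip
    I black
  C black
  F gray
    F→J: J is gray → back edge
First back edge: F → J.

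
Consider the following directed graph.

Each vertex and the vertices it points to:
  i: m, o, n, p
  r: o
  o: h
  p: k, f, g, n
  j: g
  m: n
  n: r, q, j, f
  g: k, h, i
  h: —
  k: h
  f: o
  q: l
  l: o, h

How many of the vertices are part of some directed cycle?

6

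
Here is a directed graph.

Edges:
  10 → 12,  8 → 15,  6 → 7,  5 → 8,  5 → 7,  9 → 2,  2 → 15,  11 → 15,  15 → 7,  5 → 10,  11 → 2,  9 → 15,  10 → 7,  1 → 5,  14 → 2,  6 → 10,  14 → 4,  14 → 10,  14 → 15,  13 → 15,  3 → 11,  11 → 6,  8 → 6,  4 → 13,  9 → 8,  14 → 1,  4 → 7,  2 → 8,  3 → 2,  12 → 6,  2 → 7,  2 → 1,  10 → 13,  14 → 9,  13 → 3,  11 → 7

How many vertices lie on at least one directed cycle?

10

A vertex is on a directed cycle iff it belongs to a strongly connected component of size ≥ 2 (or has a self-loop).
The vertices on cycles are {1, 2, 3, 5, 6, 8, 10, 11, 12, 13} — 10 in total.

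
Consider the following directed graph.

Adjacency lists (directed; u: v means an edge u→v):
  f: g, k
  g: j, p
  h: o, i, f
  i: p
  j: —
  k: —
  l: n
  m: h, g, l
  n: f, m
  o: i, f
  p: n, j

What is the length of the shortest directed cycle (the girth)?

3

For each vertex v, BFS finds the shortest path from v back to v.
The shortest such closed walk is m → l → n → m, length 3.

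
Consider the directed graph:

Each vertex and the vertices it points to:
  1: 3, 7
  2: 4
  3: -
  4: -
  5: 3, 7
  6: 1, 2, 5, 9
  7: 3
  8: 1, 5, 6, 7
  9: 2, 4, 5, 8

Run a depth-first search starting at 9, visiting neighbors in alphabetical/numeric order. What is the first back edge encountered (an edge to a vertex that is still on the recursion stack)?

DFS from 9 (visiting neighbors in alphabetical/numeric order); mark gray on enter, black on exit:
9 gray
  2 gray
    4 gray
    4 black
  2 black
  9→4: 4 black — skip
  5 gray
    3 gray
    3 black
    7 gray
      7→3: 3 black — skip
    7 black
  5 black
  8 gray
    1 gray
      1→3: 3 black — skip
      1→7: 7 black — skip
    1 black
    8→5: 5 black — skip
    6 gray
      6→1: 1 black — skip
      6→2: 2 black — skip
      6→5: 5 black — skip
      6→9: 9 is gray → back edge
First back edge: 6 → 9.

6->9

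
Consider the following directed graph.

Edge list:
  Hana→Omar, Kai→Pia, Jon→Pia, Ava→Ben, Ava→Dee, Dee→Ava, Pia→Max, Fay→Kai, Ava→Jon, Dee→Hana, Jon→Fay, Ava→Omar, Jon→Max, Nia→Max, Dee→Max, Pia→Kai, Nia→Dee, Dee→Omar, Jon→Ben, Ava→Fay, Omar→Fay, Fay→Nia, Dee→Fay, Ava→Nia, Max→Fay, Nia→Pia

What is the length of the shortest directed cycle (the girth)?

For each vertex v, BFS finds the shortest path from v back to v.
The shortest such closed walk is Dee → Ava → Dee, length 2.

2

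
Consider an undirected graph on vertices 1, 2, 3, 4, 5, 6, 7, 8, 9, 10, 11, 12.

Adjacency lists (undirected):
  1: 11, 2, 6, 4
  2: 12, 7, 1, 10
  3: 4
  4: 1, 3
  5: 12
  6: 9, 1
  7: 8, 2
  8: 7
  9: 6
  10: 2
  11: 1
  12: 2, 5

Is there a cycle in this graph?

DFS, tracking each vertex's parent; an edge to a visited non-parent vertex closes a cycle.
Start from 11:
visit 11 (parent –)
  visit 1 (parent 11)
    1–11: parent, skip
    visit 2 (parent 1)
      visit 12 (parent 2)
        12–2: parent, skip
        visit 5 (parent 12)
          5–12: parent, skip
      visit 7 (parent 2)
        visit 8 (parent 7)
          8–7: parent, skip
        7–2: parent, skip
      2–1: parent, skip
      visit 10 (parent 2)
        10–2: parent, skip
    visit 6 (parent 1)
      visit 9 (parent 6)
        9–6: parent, skip
      6–1: parent, skip
    visit 4 (parent 1)
      4–1: parent, skip
      visit 3 (parent 4)
        3–4: parent, skip
No non-parent visited neighbor found — the graph is a forest.

No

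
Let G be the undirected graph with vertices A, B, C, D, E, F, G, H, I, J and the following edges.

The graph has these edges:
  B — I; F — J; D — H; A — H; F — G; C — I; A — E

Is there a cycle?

DFS, tracking each vertex's parent; an edge to a visited non-parent vertex closes a cycle.
Start from J:
visit J (parent –)
  visit F (parent J)
    visit G (parent F)
      G–F: parent, skip
    F–J: parent, skip
visit A (parent –)
  visit H (parent A)
    H–A: parent, skip
    visit D (parent H)
      D–H: parent, skip
  visit E (parent A)
    E–A: parent, skip
visit B (parent –)
  visit I (parent B)
    I–B: parent, skip
    visit C (parent I)
      C–I: parent, skip
No non-parent visited neighbor found — the graph is a forest.

No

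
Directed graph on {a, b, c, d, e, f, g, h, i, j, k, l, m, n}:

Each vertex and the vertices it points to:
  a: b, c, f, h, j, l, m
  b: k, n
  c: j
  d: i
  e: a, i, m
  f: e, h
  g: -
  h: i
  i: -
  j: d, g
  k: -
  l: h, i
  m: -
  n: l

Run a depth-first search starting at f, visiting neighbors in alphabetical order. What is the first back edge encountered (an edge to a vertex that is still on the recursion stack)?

a→f

DFS from f (visiting neighbors in alphabetical order); mark gray on enter, black on exit:
f gray
  e gray
    a gray
      b gray
        k gray
        k black
        n gray
          l gray
            h gray
              i gray
              i black
            h black
            l→i: i black — skip
          l black
        n black
      b black
      c gray
        j gray
          d gray
            d→i: i black — skip
          d black
          g gray
          g black
        j black
      c black
      a→f: f is gray → back edge
First back edge: a → f.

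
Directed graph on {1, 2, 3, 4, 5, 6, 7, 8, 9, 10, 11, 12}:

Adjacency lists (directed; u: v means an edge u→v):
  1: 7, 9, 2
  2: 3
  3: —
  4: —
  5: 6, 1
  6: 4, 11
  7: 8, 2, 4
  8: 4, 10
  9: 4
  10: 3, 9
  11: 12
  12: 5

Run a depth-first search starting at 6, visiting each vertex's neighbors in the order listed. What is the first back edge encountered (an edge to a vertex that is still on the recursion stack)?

DFS from 6 (visiting each vertex's neighbors in the order listed); mark gray on enter, black on exit:
6 gray
  4 gray
  4 black
  11 gray
    12 gray
      5 gray
        5→6: 6 is gray → back edge
First back edge: 5 → 6.

5->6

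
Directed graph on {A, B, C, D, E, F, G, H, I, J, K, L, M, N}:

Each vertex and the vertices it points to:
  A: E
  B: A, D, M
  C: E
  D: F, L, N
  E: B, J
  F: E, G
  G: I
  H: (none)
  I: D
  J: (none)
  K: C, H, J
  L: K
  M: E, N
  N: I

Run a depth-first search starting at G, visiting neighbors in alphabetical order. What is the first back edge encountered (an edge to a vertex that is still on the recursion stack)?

DFS from G (visiting neighbors in alphabetical order); mark gray on enter, black on exit:
G gray
  I gray
    D gray
      F gray
        E gray
          B gray
            A gray
              A→E: E is gray → back edge
First back edge: A → E.

A→E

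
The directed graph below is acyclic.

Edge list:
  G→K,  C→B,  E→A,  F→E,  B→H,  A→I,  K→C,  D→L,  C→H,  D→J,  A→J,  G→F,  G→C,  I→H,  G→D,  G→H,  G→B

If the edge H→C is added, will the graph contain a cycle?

Yes

Adding H→C creates a cycle iff C can already reach H.
Path from C: C → H.
So C → … → H → C is a cycle.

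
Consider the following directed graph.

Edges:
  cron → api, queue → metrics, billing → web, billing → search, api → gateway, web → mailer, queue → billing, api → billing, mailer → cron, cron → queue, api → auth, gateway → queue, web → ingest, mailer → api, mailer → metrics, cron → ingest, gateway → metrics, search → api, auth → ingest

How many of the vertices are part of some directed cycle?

A vertex is on a directed cycle iff it belongs to a strongly connected component of size ≥ 2 (or has a self-loop).
The vertices on cycles are {api, web, cron, queue, mailer, search, billing, gateway} — 8 in total.

8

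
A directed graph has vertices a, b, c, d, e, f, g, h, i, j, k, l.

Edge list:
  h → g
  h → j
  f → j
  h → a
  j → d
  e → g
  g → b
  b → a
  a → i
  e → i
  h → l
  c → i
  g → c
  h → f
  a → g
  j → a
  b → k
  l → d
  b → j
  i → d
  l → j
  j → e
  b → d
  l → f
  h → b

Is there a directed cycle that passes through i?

No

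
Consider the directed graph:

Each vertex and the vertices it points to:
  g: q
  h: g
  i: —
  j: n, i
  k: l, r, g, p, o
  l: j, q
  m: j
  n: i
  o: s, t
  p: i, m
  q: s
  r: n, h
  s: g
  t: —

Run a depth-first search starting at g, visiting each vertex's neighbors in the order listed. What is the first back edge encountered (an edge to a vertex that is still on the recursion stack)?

s->g

DFS from g (visiting each vertex's neighbors in the order listed); mark gray on enter, black on exit:
g gray
  q gray
    s gray
      s→g: g is gray → back edge
First back edge: s → g.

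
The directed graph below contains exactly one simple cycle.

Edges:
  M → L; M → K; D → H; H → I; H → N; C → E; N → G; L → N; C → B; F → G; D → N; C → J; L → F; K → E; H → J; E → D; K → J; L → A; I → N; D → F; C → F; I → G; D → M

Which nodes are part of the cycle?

D, E, K, M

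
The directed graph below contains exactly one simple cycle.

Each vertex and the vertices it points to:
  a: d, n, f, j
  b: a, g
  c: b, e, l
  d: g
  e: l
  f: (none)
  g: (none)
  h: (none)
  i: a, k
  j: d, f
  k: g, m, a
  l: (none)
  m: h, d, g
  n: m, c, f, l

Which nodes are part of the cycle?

a, b, c, n

DFS with gray/black marking from a:
a gray
  d gray
    g gray
    g black
  d black
  n gray
    m gray
      h gray
      h black
      m→d: d black — skip
      m→g: g black — skip
    m black
    c gray
      b gray
        b→a: a is gray → back edge
Back edge closes the cycle a → n → c → b → a; its vertices are {a, b, c, n}.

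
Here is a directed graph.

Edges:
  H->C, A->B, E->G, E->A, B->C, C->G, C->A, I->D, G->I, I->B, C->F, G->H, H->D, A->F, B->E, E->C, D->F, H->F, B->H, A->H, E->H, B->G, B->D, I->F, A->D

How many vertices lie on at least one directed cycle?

7

A vertex is on a directed cycle iff it belongs to a strongly connected component of size ≥ 2 (or has a self-loop).
The vertices on cycles are {A, B, C, E, G, H, I} — 7 in total.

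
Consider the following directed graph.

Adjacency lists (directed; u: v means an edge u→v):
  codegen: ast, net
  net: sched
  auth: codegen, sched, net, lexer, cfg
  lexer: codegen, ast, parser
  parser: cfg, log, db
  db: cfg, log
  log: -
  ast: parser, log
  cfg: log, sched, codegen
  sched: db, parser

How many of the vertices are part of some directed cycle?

7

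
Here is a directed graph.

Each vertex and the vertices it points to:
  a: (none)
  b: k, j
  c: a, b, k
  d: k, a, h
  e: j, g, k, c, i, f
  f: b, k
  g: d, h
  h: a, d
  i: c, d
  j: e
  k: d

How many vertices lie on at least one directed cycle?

9

A vertex is on a directed cycle iff it belongs to a strongly connected component of size ≥ 2 (or has a self-loop).
The vertices on cycles are {b, c, d, e, f, h, i, j, k} — 9 in total.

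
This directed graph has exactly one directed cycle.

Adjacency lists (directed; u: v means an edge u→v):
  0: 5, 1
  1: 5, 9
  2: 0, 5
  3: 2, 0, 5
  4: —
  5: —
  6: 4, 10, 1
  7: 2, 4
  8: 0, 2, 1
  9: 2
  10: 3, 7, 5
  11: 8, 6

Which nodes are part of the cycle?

0, 1, 2, 9

DFS with gray/black marking from 1:
1 gray
  5 gray
  5 black
  9 gray
    2 gray
      0 gray
        0→5: 5 black — skip
        0→1: 1 is gray → back edge
Back edge closes the cycle 1 → 9 → 2 → 0 → 1; its vertices are {0, 1, 2, 9}.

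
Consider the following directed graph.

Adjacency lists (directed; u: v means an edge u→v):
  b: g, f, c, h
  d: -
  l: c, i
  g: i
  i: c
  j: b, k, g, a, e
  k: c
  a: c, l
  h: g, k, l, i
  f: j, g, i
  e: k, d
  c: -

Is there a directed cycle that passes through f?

Yes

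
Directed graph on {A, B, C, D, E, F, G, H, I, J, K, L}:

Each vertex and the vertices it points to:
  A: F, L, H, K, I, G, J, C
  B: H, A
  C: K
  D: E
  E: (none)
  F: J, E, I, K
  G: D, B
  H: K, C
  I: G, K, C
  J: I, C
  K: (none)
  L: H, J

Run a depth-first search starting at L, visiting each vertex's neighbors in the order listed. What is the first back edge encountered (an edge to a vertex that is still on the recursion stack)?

F->J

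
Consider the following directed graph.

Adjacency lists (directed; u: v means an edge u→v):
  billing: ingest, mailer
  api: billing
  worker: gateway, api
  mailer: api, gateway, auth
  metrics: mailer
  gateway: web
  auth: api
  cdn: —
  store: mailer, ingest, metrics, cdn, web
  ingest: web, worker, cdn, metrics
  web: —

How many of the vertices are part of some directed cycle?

7

A vertex is on a directed cycle iff it belongs to a strongly connected component of size ≥ 2 (or has a self-loop).
The vertices on cycles are {api, auth, ingest, mailer, worker, billing, metrics} — 7 in total.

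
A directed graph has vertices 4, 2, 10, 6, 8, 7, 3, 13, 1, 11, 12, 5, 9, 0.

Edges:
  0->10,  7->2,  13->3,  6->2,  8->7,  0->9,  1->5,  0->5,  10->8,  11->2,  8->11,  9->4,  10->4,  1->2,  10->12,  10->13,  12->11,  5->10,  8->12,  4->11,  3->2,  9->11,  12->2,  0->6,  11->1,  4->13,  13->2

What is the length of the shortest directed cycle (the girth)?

5

For each vertex v, BFS finds the shortest path from v back to v.
The shortest such closed walk is 5 → 10 → 12 → 11 → 1 → 5, length 5.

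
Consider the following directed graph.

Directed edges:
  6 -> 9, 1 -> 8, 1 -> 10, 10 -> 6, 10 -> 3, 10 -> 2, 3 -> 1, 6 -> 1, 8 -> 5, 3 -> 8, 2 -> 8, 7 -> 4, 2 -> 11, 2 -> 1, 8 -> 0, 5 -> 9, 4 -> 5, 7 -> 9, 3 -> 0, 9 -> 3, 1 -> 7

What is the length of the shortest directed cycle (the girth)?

For each vertex v, BFS finds the shortest path from v back to v.
The shortest such closed walk is 10 → 3 → 1 → 10, length 3.

3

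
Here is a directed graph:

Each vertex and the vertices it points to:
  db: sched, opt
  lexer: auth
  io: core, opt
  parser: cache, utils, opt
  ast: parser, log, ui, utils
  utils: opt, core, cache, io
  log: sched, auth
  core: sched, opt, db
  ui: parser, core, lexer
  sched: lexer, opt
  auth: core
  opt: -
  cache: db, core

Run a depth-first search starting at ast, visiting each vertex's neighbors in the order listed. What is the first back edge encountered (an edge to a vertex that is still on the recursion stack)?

DFS from ast (visiting each vertex's neighbors in the order listed); mark gray on enter, black on exit:
ast gray
  parser gray
    cache gray
      db gray
        sched gray
          lexer gray
            auth gray
              core gray
                core→sched: sched is gray → back edge
First back edge: core → sched.

core->sched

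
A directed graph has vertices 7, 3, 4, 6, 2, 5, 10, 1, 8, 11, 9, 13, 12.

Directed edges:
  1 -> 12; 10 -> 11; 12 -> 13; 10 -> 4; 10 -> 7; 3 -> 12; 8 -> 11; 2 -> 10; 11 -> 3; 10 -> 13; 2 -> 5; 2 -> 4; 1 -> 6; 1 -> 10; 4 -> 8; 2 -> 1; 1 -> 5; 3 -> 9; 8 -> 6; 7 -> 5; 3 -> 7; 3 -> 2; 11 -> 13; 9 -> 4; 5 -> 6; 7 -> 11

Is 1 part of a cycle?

1 is on a cycle iff 1 can reach itself via ≥1 edge.
1 → 10 → 11 → 3 → 2 → 1 — yes.

Yes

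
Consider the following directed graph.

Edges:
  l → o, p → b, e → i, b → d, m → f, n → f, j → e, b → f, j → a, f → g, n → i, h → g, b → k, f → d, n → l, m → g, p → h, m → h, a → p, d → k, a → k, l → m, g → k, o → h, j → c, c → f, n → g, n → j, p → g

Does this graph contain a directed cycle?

DFS with white/gray/black marking, starting from b:
b gray
  f gray
    d gray
      k gray
      k black
    d black
    g gray
      g→k: k black — skip
    g black
  f black
  b→k: k black — skip
  b→d: d black — skip
b black
a gray
  p gray
    h gray
      h→g: g black — skip
    h black
    p→b: b black — skip
    p→g: g black — skip
  p black
  a→k: k black — skip
a black
c gray
  c→f: f black — skip
c black
e gray
  i gray
  i black
e black
j gray
  j→a: a black — skip
  j→c: c black — skip
  j→e: e black — skip
j black
l gray
  o gray
    o→h: h black — skip
  o black
  m gray
    m→f: f black — skip
    m→h: h black — skip
    m→g: g black — skip
  m black
l black
n gray
  n→j: j black — skip
  n→g: g black — skip
  n→f: f black — skip
  n→i: i black — skip
  n→l: l black — skip
n black
Every edge goes to a white or black vertex — no back edge, so the graph is acyclic.

No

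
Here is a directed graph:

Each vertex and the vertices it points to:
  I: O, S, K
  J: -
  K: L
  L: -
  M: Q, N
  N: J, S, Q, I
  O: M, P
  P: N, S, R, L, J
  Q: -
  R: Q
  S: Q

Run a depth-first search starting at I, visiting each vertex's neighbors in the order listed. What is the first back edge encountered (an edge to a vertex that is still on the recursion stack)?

N->I

DFS from I (visiting each vertex's neighbors in the order listed); mark gray on enter, black on exit:
I gray
  O gray
    M gray
      Q gray
      Q black
      N gray
        J gray
        J black
        S gray
          S→Q: Q black — skip
        S black
        N→Q: Q black — skip
        N→I: I is gray → back edge
First back edge: N → I.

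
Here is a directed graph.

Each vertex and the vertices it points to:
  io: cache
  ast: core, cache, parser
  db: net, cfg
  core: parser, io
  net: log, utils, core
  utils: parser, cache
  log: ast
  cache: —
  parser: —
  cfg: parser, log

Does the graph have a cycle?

DFS with white/gray/black marking, starting from cache:
cache gray
cache black
io gray
  io→cache: cache black — skip
io black
ast gray
  core gray
    parser gray
    parser black
    core→io: io black — skip
  core black
  ast→cache: cache black — skip
  ast→parser: parser black — skip
ast black
db gray
  net gray
    log gray
      log→ast: ast black — skip
    log black
    utils gray
      utils→parser: parser black — skip
      utils→cache: cache black — skip
    utils black
    net→core: core black — skip
  net black
  cfg gray
    cfg→parser: parser black — skip
    cfg→log: log black — skip
  cfg black
db black
Every edge goes to a white or black vertex — no back edge, so the graph is acyclic.

No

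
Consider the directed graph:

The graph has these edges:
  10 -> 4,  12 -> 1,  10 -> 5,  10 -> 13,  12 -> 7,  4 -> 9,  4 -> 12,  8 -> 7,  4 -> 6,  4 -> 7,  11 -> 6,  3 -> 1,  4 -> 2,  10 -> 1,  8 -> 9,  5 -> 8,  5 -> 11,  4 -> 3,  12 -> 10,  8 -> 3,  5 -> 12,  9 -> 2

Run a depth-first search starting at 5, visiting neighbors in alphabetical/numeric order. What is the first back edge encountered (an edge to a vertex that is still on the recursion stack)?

4->12

DFS from 5 (visiting neighbors in alphabetical/numeric order); mark gray on enter, black on exit:
5 gray
  8 gray
    3 gray
      1 gray
      1 black
    3 black
    7 gray
    7 black
    9 gray
      2 gray
      2 black
    9 black
  8 black
  11 gray
    6 gray
    6 black
  11 black
  12 gray
    12→1: 1 black — skip
    12→7: 7 black — skip
    10 gray
      10→1: 1 black — skip
      4 gray
        4→2: 2 black — skip
        4→3: 3 black — skip
        4→6: 6 black — skip
        4→7: 7 black — skip
        4→9: 9 black — skip
        4→12: 12 is gray → back edge
First back edge: 4 → 12.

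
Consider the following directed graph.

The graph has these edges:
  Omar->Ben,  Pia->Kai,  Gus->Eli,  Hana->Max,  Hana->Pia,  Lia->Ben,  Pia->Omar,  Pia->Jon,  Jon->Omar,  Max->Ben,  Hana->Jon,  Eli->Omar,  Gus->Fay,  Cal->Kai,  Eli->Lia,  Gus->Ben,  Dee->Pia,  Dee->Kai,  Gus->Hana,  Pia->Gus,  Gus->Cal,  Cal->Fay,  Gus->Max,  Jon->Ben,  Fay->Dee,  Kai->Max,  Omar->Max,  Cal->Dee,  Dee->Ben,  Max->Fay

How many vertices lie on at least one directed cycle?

11

A vertex is on a directed cycle iff it belongs to a strongly connected component of size ≥ 2 (or has a self-loop).
The vertices on cycles are {Cal, Dee, Eli, Fay, Gus, Jon, Kai, Max, Pia, Hana, Omar} — 11 in total.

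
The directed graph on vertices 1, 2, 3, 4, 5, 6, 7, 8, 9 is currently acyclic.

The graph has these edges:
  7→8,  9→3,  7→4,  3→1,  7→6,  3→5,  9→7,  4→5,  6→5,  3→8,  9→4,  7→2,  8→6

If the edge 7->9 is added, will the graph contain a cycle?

Yes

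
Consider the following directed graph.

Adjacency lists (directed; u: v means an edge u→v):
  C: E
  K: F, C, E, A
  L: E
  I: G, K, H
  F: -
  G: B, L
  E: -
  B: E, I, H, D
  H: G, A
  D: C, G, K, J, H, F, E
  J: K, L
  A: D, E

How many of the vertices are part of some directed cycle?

8

A vertex is on a directed cycle iff it belongs to a strongly connected component of size ≥ 2 (or has a self-loop).
The vertices on cycles are {A, B, D, G, H, I, J, K} — 8 in total.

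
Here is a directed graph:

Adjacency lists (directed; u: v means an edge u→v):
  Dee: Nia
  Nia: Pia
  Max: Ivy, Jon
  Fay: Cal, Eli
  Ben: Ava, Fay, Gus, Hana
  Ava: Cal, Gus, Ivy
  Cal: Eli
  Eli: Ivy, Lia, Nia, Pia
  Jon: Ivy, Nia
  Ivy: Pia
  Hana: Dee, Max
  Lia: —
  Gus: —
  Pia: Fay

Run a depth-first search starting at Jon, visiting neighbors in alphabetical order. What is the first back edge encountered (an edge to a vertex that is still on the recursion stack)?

Eli→Ivy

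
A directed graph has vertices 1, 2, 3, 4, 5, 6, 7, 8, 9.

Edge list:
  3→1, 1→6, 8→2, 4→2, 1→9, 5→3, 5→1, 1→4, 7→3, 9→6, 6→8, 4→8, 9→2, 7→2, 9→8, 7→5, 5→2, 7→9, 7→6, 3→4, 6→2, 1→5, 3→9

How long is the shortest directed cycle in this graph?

For each vertex v, BFS finds the shortest path from v back to v.
The shortest such closed walk is 1 → 5 → 1, length 2.

2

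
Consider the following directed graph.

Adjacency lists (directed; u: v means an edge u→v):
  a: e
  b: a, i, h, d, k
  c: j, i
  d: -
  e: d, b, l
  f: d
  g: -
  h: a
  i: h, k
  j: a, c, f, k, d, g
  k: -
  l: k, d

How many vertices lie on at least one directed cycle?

7

A vertex is on a directed cycle iff it belongs to a strongly connected component of size ≥ 2 (or has a self-loop).
The vertices on cycles are {a, b, c, e, h, i, j} — 7 in total.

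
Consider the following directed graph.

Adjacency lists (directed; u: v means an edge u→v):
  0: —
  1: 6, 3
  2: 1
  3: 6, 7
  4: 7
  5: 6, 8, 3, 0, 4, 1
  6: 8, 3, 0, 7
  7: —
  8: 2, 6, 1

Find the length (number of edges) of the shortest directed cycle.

2

For each vertex v, BFS finds the shortest path from v back to v.
The shortest such closed walk is 8 → 6 → 8, length 2.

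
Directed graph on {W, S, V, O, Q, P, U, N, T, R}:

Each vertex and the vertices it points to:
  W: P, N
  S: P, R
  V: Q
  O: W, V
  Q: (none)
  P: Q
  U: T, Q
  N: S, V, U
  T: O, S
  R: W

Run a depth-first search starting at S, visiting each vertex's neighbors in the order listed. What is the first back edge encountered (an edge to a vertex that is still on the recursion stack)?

DFS from S (visiting each vertex's neighbors in the order listed); mark gray on enter, black on exit:
S gray
  P gray
    Q gray
    Q black
  P black
  R gray
    W gray
      W→P: P black — skip
      N gray
        N→S: S is gray → back edge
First back edge: N → S.

N->S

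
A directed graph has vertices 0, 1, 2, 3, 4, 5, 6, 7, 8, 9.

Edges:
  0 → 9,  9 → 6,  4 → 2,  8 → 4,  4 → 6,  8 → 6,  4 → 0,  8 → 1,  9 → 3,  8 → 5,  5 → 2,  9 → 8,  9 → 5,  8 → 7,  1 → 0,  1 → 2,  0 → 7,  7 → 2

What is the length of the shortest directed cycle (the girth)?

For each vertex v, BFS finds the shortest path from v back to v.
The shortest such closed walk is 0 → 9 → 8 → 1 → 0, length 4.

4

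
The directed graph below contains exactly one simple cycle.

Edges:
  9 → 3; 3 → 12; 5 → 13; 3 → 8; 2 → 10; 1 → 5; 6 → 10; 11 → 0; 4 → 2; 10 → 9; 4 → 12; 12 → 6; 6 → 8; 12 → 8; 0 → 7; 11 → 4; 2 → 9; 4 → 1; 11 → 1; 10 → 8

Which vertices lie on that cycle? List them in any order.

3, 6, 9, 10, 12

DFS with gray/black marking from 9:
9 gray
  3 gray
    8 gray
    8 black
    12 gray
      12→8: 8 black — skip
      6 gray
        6→8: 8 black — skip
        10 gray
          10→8: 8 black — skip
          10→9: 9 is gray → back edge
Back edge closes the cycle 9 → 3 → 12 → 6 → 10 → 9; its vertices are {3, 6, 9, 10, 12}.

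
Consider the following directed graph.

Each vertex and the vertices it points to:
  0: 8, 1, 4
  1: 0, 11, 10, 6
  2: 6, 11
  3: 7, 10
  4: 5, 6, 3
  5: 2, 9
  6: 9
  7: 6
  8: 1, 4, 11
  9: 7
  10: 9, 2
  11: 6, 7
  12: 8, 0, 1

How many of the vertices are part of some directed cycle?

6

A vertex is on a directed cycle iff it belongs to a strongly connected component of size ≥ 2 (or has a self-loop).
The vertices on cycles are {0, 1, 6, 7, 8, 9} — 6 in total.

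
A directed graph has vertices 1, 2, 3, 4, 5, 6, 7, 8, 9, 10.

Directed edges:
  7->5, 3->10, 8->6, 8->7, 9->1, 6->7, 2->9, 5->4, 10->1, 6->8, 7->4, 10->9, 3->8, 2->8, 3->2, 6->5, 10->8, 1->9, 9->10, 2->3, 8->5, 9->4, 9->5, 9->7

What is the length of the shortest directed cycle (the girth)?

For each vertex v, BFS finds the shortest path from v back to v.
The shortest such closed walk is 2 → 3 → 2, length 2.

2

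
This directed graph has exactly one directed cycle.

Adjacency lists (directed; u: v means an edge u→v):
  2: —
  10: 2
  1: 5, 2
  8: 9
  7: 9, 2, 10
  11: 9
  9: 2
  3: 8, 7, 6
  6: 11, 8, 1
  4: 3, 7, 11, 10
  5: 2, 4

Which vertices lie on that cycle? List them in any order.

1, 3, 4, 5, 6

DFS with gray/black marking from 6:
6 gray
  11 gray
    9 gray
      2 gray
      2 black
    9 black
  11 black
  8 gray
    8→9: 9 black — skip
  8 black
  1 gray
    5 gray
      5→2: 2 black — skip
      4 gray
        3 gray
          3→8: 8 black — skip
          7 gray
            7→9: 9 black — skip
            7→2: 2 black — skip
            10 gray
              10→2: 2 black — skip
            10 black
          7 black
          3→6: 6 is gray → back edge
Back edge closes the cycle 6 → 1 → 5 → 4 → 3 → 6; its vertices are {1, 3, 4, 5, 6}.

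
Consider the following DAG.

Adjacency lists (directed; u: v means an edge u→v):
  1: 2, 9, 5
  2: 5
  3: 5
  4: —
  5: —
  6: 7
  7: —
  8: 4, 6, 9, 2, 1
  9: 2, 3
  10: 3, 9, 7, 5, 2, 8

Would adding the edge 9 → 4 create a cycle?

No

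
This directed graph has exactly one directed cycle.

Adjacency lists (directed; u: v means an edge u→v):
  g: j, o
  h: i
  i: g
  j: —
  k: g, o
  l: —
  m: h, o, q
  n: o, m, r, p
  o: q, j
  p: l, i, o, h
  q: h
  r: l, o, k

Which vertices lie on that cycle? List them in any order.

g, h, i, o, q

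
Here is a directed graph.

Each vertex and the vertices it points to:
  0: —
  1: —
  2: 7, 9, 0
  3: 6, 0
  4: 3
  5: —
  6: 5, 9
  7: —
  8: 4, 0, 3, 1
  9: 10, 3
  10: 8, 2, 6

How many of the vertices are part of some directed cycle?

7

A vertex is on a directed cycle iff it belongs to a strongly connected component of size ≥ 2 (or has a self-loop).
The vertices on cycles are {2, 3, 4, 6, 8, 9, 10} — 7 in total.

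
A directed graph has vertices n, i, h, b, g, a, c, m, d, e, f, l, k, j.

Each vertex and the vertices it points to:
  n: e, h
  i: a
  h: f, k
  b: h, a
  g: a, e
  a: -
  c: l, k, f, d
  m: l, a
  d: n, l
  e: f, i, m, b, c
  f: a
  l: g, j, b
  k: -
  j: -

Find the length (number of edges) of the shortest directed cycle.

4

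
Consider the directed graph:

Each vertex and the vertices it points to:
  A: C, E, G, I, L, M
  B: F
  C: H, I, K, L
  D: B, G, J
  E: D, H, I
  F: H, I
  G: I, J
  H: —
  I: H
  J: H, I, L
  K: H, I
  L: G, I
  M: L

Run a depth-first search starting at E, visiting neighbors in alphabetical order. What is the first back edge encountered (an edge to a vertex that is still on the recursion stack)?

DFS from E (visiting neighbors in alphabetical order); mark gray on enter, black on exit:
E gray
  D gray
    B gray
      F gray
        H gray
        H black
        I gray
          I→H: H black — skip
        I black
      F black
    B black
    G gray
      G→I: I black — skip
      J gray
        J→H: H black — skip
        J→I: I black — skip
        L gray
          L→G: G is gray → back edge
First back edge: L → G.

L->G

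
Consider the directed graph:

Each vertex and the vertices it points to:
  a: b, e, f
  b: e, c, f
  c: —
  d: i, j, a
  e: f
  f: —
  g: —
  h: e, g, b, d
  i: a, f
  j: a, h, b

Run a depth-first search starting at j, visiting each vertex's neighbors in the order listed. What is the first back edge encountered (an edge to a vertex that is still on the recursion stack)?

DFS from j (visiting each vertex's neighbors in the order listed); mark gray on enter, black on exit:
j gray
  a gray
    b gray
      e gray
        f gray
        f black
      e black
      c gray
      c black
      b→f: f black — skip
    b black
    a→e: e black — skip
    a→f: f black — skip
  a black
  h gray
    h→e: e black — skip
    g gray
    g black
    h→b: b black — skip
    d gray
      i gray
        i→a: a black — skip
        i→f: f black — skip
      i black
      d→j: j is gray → back edge
First back edge: d → j.

d→j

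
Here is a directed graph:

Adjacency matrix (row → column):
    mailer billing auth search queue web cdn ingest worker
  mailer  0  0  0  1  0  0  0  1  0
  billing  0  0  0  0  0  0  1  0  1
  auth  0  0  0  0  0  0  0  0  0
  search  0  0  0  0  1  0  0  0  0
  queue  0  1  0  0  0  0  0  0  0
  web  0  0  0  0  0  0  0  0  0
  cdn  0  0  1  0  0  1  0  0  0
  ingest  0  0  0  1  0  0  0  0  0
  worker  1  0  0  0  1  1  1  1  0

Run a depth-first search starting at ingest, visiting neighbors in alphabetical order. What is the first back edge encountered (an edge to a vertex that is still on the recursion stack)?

worker->ingest

DFS from ingest (visiting neighbors in alphabetical order); mark gray on enter, black on exit:
ingest gray
  search gray
    queue gray
      billing gray
        cdn gray
          auth gray
          auth black
          web gray
          web black
        cdn black
        worker gray
          worker→cdn: cdn black — skip
          worker→ingest: ingest is gray → back edge
First back edge: worker → ingest.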